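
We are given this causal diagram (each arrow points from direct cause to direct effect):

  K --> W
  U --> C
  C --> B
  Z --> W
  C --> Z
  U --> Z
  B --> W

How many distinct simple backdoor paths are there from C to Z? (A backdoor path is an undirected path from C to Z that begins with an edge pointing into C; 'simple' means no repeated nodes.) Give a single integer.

1

A backdoor path from C to Z is any simple undirected path whose first edge points into C (i.e. leaves C via a parent).
Parents of C: {U}.
Enumerating:
  P1: C <- U -> Z
That exhausts the simple backdoor paths. Count: 1.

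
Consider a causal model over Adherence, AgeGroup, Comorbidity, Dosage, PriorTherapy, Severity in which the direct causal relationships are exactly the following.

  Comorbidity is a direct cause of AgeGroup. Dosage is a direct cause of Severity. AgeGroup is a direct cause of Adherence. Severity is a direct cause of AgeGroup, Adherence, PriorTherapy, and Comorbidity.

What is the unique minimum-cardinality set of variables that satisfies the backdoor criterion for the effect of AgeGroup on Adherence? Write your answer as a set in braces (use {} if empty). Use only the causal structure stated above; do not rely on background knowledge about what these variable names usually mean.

{Severity}

Variables eligible for adjustment (non-descendants of AgeGroup, excluding AgeGroup and Adherence): {Comorbidity, Dosage, PriorTherapy, Severity}.
Backdoor paths from AgeGroup to Adherence:
  P1: AgeGroup <- Severity -> Adherence
  P2: AgeGroup <- Comorbidity <- Severity -> Adherence
The empty set is not sufficient: P1 (AgeGroup <- Severity -> Adherence) has no collider blocking it and no conditioned non-collider, so it is open.
Try {Severity}:
  P1: blocked at fork node Severity ∈ conditioning set.
  P2: blocked at fork node Severity ∈ conditioning set.
{Severity} contains no descendant of AgeGroup and blocks every backdoor path.
No other singleton works — e.g. {Dosage} leaves P1 open — so {Severity} is the unique smallest valid adjustment set.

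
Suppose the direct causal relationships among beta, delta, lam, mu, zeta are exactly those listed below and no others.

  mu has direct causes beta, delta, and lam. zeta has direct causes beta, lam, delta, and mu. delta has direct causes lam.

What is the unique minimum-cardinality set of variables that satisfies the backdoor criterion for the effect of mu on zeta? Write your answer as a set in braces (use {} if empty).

{beta, delta, lam}

Variables eligible for adjustment (non-descendants of mu, excluding mu and zeta): {beta, delta, lam}.
Backdoor paths from mu to zeta:
  P1: mu <- lam -> delta -> zeta
  P2: mu <- lam -> zeta
  P3: mu <- beta -> zeta
  P4: mu <- delta <- lam -> zeta
  P5: mu <- delta -> zeta
The empty set is not sufficient: P1 (mu <- lam -> delta -> zeta) has no collider blocking it and no conditioned non-collider, so it is open.
Try {beta, delta, lam}:
  P1: blocked at fork node lam ∈ conditioning set.
  P2: blocked at fork node lam ∈ conditioning set.
  P3: blocked at fork node beta ∈ conditioning set.
  P4: blocked at chain node delta ∈ conditioning set.
  P5: blocked at fork node delta ∈ conditioning set.
{beta, delta, lam} contains no descendant of mu and blocks every backdoor path.
Every element of {beta, delta, lam} is needed (dropping beta leaves P3 open; dropping delta leaves P5 open; dropping lam leaves P2 open), so no proper subset is valid.
Among all size-3 subsets of the eligible variables, only {beta, delta, lam} blocks every backdoor path, so it is the unique smallest valid adjustment set.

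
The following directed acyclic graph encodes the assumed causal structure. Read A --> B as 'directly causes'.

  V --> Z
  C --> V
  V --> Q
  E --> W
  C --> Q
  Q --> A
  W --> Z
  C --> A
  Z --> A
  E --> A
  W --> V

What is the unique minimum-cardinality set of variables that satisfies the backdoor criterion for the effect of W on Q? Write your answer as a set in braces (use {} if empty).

Variables eligible for adjustment (non-descendants of W, excluding W and Q): {C, E}.
Backdoor paths from W to Q:
  P1: W <- E -> A <- C -> V -> Q
  P2: W <- E -> A <- C -> Q
  P3: W <- E -> A <- Z <- V <- C -> Q
  P4: W <- E -> A <- Z <- V -> Q
  P5: W <- E -> A <- Q
Each backdoor path contains an unconditioned collider, so every path is already blocked with the empty conditioning set:
  P1: blocked at collider A (neither it nor any descendant is in the conditioning set).
  P2: blocked at collider A (neither it nor any descendant is in the conditioning set).
  P3: blocked at collider A (neither it nor any descendant is in the conditioning set).
  P4: blocked at collider A (neither it nor any descendant is in the conditioning set).
  P5: blocked at collider A (neither it nor any descendant is in the conditioning set).
The empty set is therefore the unique smallest valid set.

{}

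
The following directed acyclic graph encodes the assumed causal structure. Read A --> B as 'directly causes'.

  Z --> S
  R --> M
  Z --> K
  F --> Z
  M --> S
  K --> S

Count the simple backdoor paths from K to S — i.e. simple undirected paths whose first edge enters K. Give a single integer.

1

A backdoor path from K to S is any simple undirected path whose first edge points into K (i.e. leaves K via a parent).
Parents of K: {Z}.
Enumerating:
  P1: K <- Z -> S
That exhausts the simple backdoor paths. Count: 1.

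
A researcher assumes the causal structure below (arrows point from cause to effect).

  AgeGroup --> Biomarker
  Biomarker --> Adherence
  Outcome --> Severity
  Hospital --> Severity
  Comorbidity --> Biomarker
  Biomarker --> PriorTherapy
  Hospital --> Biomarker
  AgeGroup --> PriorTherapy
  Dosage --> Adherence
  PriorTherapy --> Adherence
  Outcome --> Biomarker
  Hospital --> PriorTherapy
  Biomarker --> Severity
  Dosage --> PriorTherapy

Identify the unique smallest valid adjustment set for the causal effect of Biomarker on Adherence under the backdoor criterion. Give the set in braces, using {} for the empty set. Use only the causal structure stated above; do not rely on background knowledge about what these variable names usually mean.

{AgeGroup, Hospital}

Variables eligible for adjustment (non-descendants of Biomarker, excluding Biomarker and Adherence): {AgeGroup, Comorbidity, Dosage, Hospital, Outcome}.
Backdoor paths from Biomarker to Adherence:
  P1: Biomarker <- Outcome -> Severity <- Hospital -> PriorTherapy <- Dosage -> Adherence
  P2: Biomarker <- Outcome -> Severity <- Hospital -> PriorTherapy -> Adherence
  P3: Biomarker <- Hospital -> PriorTherapy <- Dosage -> Adherence
  P4: Biomarker <- Hospital -> PriorTherapy -> Adherence
  P5: Biomarker <- AgeGroup -> PriorTherapy <- Dosage -> Adherence
  P6: Biomarker <- AgeGroup -> PriorTherapy -> Adherence
The empty set is not sufficient: P4 (Biomarker <- Hospital -> PriorTherapy -> Adherence) has no collider blocking it and no conditioned non-collider, so it is open.
Try {AgeGroup, Hospital}:
  P1: blocked at collider Severity (neither it nor any descendant is in the conditioning set).
  P2: blocked at collider Severity (neither it nor any descendant is in the conditioning set).
  P3: blocked at fork node Hospital ∈ conditioning set.
  P4: blocked at fork node Hospital ∈ conditioning set.
  P5: blocked at fork node AgeGroup ∈ conditioning set.
  P6: blocked at fork node AgeGroup ∈ conditioning set.
{AgeGroup, Hospital} contains no descendant of Biomarker and blocks every backdoor path.
Every element of {AgeGroup, Hospital} is needed (dropping AgeGroup leaves P6 open; dropping Hospital leaves P4 open), so no proper subset is valid.
Among all size-2 subsets of the eligible variables, only {AgeGroup, Hospital} blocks every backdoor path, so it is the unique smallest valid adjustment set.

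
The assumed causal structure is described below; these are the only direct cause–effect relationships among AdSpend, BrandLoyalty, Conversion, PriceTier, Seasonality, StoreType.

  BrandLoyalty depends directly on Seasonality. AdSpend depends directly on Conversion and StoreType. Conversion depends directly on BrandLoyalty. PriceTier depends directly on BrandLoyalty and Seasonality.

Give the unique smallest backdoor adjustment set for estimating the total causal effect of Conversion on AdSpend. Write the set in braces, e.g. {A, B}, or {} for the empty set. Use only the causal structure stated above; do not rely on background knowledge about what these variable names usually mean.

{}

Variables eligible for adjustment (non-descendants of Conversion, excluding Conversion and AdSpend): {BrandLoyalty, PriceTier, Seasonality, StoreType}.
Backdoor paths from Conversion to AdSpend:
  (none)
With no backdoor paths the empty set already satisfies the criterion, and it is trivially minimal.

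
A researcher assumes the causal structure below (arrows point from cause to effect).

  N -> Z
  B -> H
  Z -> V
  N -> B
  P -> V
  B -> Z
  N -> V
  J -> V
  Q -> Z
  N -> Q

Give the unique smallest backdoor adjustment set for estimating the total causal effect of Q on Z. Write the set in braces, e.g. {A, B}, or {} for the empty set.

Variables eligible for adjustment (non-descendants of Q, excluding Q and Z): {B, H, J, N, P}.
Backdoor paths from Q to Z:
  P1: Q <- N -> B -> Z
  P2: Q <- N -> Z
  P3: Q <- N -> V <- Z
The empty set is not sufficient: P1 (Q <- N -> B -> Z) has no collider blocking it and no conditioned non-collider, so it is open.
Try {N}:
  P1: blocked at fork node N ∈ conditioning set.
  P2: blocked at fork node N ∈ conditioning set.
  P3: blocked at fork node N ∈ conditioning set.
{N} contains no descendant of Q and blocks every backdoor path.
No other singleton works — e.g. {B} leaves P2 open — so {N} is the unique smallest valid adjustment set.

{N}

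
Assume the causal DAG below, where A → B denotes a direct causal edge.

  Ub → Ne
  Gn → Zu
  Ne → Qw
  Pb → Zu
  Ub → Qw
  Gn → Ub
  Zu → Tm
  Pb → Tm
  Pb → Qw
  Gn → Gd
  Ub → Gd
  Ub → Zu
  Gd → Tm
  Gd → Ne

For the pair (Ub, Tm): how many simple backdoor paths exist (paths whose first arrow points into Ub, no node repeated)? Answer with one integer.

A backdoor path from Ub to Tm is any simple undirected path whose first edge points into Ub (i.e. leaves Ub via a parent).
Parents of Ub: {Gn}.
Enumerating:
  P1: Ub <- Gn -> Zu <- Pb -> Qw <- Ne <- Gd -> Tm
  P2: Ub <- Gn -> Zu <- Pb -> Tm
  P3: Ub <- Gn -> Zu -> Tm
  P4: Ub <- Gn -> Gd -> Ne -> Qw <- Pb -> Zu -> Tm
  P5: Ub <- Gn -> Gd -> Ne -> Qw <- Pb -> Tm
  P6: Ub <- Gn -> Gd -> Tm
That exhausts the simple backdoor paths. Count: 6.

6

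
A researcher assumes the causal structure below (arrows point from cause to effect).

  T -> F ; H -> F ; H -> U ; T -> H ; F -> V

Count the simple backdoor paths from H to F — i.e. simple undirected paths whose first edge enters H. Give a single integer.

1

A backdoor path from H to F is any simple undirected path whose first edge points into H (i.e. leaves H via a parent).
Parents of H: {T}.
Enumerating:
  P1: H <- T -> F
That exhausts the simple backdoor paths. Count: 1.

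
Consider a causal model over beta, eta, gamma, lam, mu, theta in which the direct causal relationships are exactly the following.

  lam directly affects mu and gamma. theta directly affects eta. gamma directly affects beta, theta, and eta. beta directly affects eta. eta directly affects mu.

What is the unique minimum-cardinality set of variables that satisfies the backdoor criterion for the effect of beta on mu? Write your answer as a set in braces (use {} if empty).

Variables eligible for adjustment (non-descendants of beta, excluding beta and mu): {gamma, lam, theta}.
Backdoor paths from beta to mu:
  P1: beta <- gamma <- lam -> mu
  P2: beta <- gamma -> theta -> eta -> mu
  P3: beta <- gamma -> eta -> mu
The empty set is not sufficient: P1 (beta <- gamma <- lam -> mu) has no collider blocking it and no conditioned non-collider, so it is open.
Try {gamma}:
  P1: blocked at chain node gamma ∈ conditioning set.
  P2: blocked at fork node gamma ∈ conditioning set.
  P3: blocked at fork node gamma ∈ conditioning set.
{gamma} contains no descendant of beta and blocks every backdoor path.
No other singleton works — e.g. {lam} leaves P2 open — so {gamma} is the unique smallest valid adjustment set.

{gamma}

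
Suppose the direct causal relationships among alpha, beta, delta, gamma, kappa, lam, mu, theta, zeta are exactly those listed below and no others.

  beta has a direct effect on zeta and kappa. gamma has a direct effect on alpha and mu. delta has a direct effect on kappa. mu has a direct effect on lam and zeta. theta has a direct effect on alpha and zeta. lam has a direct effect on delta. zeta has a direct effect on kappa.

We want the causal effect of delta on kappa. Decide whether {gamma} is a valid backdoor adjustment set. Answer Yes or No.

Backdoor paths from delta to kappa (paths whose first edge points into delta):
  P1: delta <- lam <- mu <- gamma -> alpha <- theta -> zeta <- beta -> kappa
  P2: delta <- lam <- mu <- gamma -> alpha <- theta -> zeta -> kappa
  P3: delta <- lam <- mu -> zeta <- beta -> kappa
  P4: delta <- lam <- mu -> zeta -> kappa
Condition 1 (no descendant of delta in the set): holds — descendants of delta are {kappa}; none are in {gamma}.
Condition 2 (every backdoor path blocked by {gamma}):
  P1: blocked at fork node gamma ∈ conditioning set.
  P2: blocked at fork node gamma ∈ conditioning set.
  P3: blocked at collider zeta (neither it nor any descendant is in the conditioning set).
  P4: open — no interior node is in the conditioning set.
{gamma} does not satisfy the backdoor criterion.

No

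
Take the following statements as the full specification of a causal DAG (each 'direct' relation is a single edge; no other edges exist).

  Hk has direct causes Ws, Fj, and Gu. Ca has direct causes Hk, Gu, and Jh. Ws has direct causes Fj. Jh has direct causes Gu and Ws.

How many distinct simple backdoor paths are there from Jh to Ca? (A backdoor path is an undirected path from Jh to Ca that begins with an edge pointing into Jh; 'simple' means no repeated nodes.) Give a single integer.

A backdoor path from Jh to Ca is any simple undirected path whose first edge points into Jh (i.e. leaves Jh via a parent).
Parents of Jh: {Gu, Ws}.
Enumerating:
  P1: Jh <- Gu -> Hk -> Ca
  P2: Jh <- Gu -> Ca
  P3: Jh <- Ws <- Fj -> Hk <- Gu -> Ca
  P4: Jh <- Ws <- Fj -> Hk -> Ca
  P5: Jh <- Ws -> Hk <- Gu -> Ca
  P6: Jh <- Ws -> Hk -> Ca
That exhausts the simple backdoor paths. Count: 6.

6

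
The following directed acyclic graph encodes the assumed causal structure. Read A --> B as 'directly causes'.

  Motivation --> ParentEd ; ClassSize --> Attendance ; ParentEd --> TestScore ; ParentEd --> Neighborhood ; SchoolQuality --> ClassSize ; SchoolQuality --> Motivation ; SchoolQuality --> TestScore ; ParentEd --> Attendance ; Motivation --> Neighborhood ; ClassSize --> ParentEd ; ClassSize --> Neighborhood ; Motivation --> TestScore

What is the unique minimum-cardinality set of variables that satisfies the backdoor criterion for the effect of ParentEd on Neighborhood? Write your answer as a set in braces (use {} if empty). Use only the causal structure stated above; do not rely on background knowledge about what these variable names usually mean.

{ClassSize, Motivation}

Variables eligible for adjustment (non-descendants of ParentEd, excluding ParentEd and Neighborhood): {ClassSize, Motivation, SchoolQuality}.
Backdoor paths from ParentEd to Neighborhood:
  P1: ParentEd <- ClassSize <- SchoolQuality -> Motivation -> Neighborhood
  P2: ParentEd <- ClassSize <- SchoolQuality -> TestScore <- Motivation -> Neighborhood
  P3: ParentEd <- ClassSize -> Neighborhood
  P4: ParentEd <- Motivation <- SchoolQuality -> ClassSize -> Neighborhood
  P5: ParentEd <- Motivation -> TestScore <- SchoolQuality -> ClassSize -> Neighborhood
  P6: ParentEd <- Motivation -> Neighborhood
The empty set is not sufficient: P1 (ParentEd <- ClassSize <- SchoolQuality -> Motivation -> Neighborhood) has no collider blocking it and no conditioned non-collider, so it is open.
Try {ClassSize, Motivation}:
  P1: blocked at chain node ClassSize ∈ conditioning set.
  P2: blocked at chain node ClassSize ∈ conditioning set.
  P3: blocked at fork node ClassSize ∈ conditioning set.
  P4: blocked at chain node Motivation ∈ conditioning set.
  P5: blocked at fork node Motivation ∈ conditioning set.
  P6: blocked at fork node Motivation ∈ conditioning set.
{ClassSize, Motivation} contains no descendant of ParentEd and blocks every backdoor path.
Every element of {ClassSize, Motivation} is needed (dropping ClassSize leaves P3 open; dropping Motivation leaves P6 open), so no proper subset is valid.
Among all size-2 subsets of the eligible variables, only {ClassSize, Motivation} blocks every backdoor path, so it is the unique smallest valid adjustment set.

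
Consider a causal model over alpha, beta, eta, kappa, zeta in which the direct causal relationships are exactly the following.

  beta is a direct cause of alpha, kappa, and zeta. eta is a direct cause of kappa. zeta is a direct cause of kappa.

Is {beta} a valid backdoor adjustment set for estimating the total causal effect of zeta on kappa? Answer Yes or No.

Yes

Backdoor paths from zeta to kappa (paths whose first edge points into zeta):
  P1: zeta <- beta -> kappa
Condition 1 (no descendant of zeta in the set): holds — descendants of zeta are {kappa}; none are in {beta}.
Condition 2 (every backdoor path blocked by {beta}):
  P1: blocked at fork node beta ∈ conditioning set.
{beta} satisfies the backdoor criterion.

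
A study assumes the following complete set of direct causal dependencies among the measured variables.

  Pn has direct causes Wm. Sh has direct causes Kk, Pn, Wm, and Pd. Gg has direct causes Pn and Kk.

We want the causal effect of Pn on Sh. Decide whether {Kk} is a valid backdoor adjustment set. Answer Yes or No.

No

Backdoor paths from Pn to Sh (paths whose first edge points into Pn):
  P1: Pn <- Wm -> Sh
Condition 1 (no descendant of Pn in the set): holds — descendants of Pn are {Gg, Sh}; none are in {Kk}.
Condition 2 (every backdoor path blocked by {Kk}):
  P1: open — no interior node is in the conditioning set.
{Kk} does not satisfy the backdoor criterion.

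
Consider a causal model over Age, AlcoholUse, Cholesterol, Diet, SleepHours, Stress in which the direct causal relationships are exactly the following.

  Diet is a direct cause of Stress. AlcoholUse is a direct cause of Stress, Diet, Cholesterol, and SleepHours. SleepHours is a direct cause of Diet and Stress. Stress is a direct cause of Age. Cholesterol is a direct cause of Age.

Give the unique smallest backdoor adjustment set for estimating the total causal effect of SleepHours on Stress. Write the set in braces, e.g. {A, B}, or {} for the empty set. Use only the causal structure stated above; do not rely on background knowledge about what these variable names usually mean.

{AlcoholUse}

Variables eligible for adjustment (non-descendants of SleepHours, excluding SleepHours and Stress): {AlcoholUse, Cholesterol}.
Backdoor paths from SleepHours to Stress:
  P1: SleepHours <- AlcoholUse -> Cholesterol -> Age <- Stress
  P2: SleepHours <- AlcoholUse -> Diet -> Stress
  P3: SleepHours <- AlcoholUse -> Stress
The empty set is not sufficient: P2 (SleepHours <- AlcoholUse -> Diet -> Stress) has no collider blocking it and no conditioned non-collider, so it is open.
Try {AlcoholUse}:
  P1: blocked at fork node AlcoholUse ∈ conditioning set.
  P2: blocked at fork node AlcoholUse ∈ conditioning set.
  P3: blocked at fork node AlcoholUse ∈ conditioning set.
{AlcoholUse} contains no descendant of SleepHours and blocks every backdoor path.
No other singleton works — e.g. {Cholesterol} leaves P2 open — so {AlcoholUse} is the unique smallest valid adjustment set.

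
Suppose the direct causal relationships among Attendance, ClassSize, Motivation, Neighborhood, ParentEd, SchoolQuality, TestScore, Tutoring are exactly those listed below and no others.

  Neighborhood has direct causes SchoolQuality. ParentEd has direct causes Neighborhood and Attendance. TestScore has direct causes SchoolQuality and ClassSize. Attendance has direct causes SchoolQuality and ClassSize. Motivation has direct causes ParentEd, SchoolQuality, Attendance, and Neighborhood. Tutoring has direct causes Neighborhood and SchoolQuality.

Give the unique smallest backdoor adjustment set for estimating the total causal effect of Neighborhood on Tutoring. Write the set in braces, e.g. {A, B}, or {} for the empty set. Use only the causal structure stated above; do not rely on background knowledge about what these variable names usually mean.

Variables eligible for adjustment (non-descendants of Neighborhood, excluding Neighborhood and Tutoring): {Attendance, ClassSize, SchoolQuality, TestScore}.
Backdoor paths from Neighborhood to Tutoring:
  P1: Neighborhood <- SchoolQuality -> Tutoring
The empty set is not sufficient: P1 (Neighborhood <- SchoolQuality -> Tutoring) has no collider blocking it and no conditioned non-collider, so it is open.
Try {SchoolQuality}:
  P1: blocked at fork node SchoolQuality ∈ conditioning set.
{SchoolQuality} contains no descendant of Neighborhood and blocks every backdoor path.
No other singleton works — e.g. {ClassSize} leaves P1 open — so {SchoolQuality} is the unique smallest valid adjustment set.

{SchoolQuality}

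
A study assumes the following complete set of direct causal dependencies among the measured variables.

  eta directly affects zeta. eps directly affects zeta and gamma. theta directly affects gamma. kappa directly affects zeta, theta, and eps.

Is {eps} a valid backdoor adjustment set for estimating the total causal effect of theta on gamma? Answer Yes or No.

Yes

Backdoor paths from theta to gamma (paths whose first edge points into theta):
  P1: theta <- kappa -> eps -> gamma
  P2: theta <- kappa -> zeta <- eps -> gamma
Condition 1 (no descendant of theta in the set): holds — descendants of theta are {gamma}; none are in {eps}.
Condition 2 (every backdoor path blocked by {eps}):
  P1: blocked at chain node eps ∈ conditioning set.
  P2: blocked at collider zeta (neither it nor any descendant is in the conditioning set).
{eps} satisfies the backdoor criterion.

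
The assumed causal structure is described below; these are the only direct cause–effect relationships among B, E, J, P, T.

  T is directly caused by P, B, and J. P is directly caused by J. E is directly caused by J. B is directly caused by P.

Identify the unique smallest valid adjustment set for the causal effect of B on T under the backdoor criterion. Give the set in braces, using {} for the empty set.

{P}

Variables eligible for adjustment (non-descendants of B, excluding B and T): {E, J, P}.
Backdoor paths from B to T:
  P1: B <- P <- J -> T
  P2: B <- P -> T
The empty set is not sufficient: P1 (B <- P <- J -> T) has no collider blocking it and no conditioned non-collider, so it is open.
Try {P}:
  P1: blocked at chain node P ∈ conditioning set.
  P2: blocked at fork node P ∈ conditioning set.
{P} contains no descendant of B and blocks every backdoor path.
No other singleton works — e.g. {J} leaves P2 open — so {P} is the unique smallest valid adjustment set.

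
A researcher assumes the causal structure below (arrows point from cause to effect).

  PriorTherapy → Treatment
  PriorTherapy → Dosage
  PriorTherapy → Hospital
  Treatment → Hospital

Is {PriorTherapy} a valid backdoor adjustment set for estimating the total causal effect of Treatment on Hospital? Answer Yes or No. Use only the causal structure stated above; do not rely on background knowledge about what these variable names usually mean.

Backdoor paths from Treatment to Hospital (paths whose first edge points into Treatment):
  P1: Treatment <- PriorTherapy -> Hospital
Condition 1 (no descendant of Treatment in the set): holds — descendants of Treatment are {Hospital}; none are in {PriorTherapy}.
Condition 2 (every backdoor path blocked by {PriorTherapy}):
  P1: blocked at fork node PriorTherapy ∈ conditioning set.
{PriorTherapy} satisfies the backdoor criterion.

Yes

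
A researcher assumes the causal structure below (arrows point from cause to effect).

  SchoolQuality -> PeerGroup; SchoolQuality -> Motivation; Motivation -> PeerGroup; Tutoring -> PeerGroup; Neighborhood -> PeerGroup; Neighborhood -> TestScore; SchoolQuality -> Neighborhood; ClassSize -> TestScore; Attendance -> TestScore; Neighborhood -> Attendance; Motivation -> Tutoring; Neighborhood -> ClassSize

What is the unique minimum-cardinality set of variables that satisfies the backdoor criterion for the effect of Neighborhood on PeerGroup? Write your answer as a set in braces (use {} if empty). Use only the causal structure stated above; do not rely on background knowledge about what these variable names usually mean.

{SchoolQuality}

Variables eligible for adjustment (non-descendants of Neighborhood, excluding Neighborhood and PeerGroup): {Motivation, SchoolQuality, Tutoring}.
Backdoor paths from Neighborhood to PeerGroup:
  P1: Neighborhood <- SchoolQuality -> Motivation -> Tutoring -> PeerGroup
  P2: Neighborhood <- SchoolQuality -> Motivation -> PeerGroup
  P3: Neighborhood <- SchoolQuality -> PeerGroup
The empty set is not sufficient: P1 (Neighborhood <- SchoolQuality -> Motivation -> Tutoring -> PeerGroup) has no collider blocking it and no conditioned non-collider, so it is open.
Try {SchoolQuality}:
  P1: blocked at fork node SchoolQuality ∈ conditioning set.
  P2: blocked at fork node SchoolQuality ∈ conditioning set.
  P3: blocked at fork node SchoolQuality ∈ conditioning set.
{SchoolQuality} contains no descendant of Neighborhood and blocks every backdoor path.
No other singleton works — e.g. {Motivation} leaves P3 open — so {SchoolQuality} is the unique smallest valid adjustment set.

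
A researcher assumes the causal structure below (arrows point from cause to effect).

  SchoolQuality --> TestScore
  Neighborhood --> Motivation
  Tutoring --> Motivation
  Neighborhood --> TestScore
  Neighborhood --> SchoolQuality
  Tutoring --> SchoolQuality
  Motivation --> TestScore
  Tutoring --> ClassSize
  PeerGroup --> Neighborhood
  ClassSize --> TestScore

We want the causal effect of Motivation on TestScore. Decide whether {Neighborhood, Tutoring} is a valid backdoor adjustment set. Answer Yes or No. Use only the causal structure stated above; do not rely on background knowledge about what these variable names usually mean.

Backdoor paths from Motivation to TestScore (paths whose first edge points into Motivation):
  P1: Motivation <- Neighborhood -> SchoolQuality <- Tutoring -> ClassSize -> TestScore
  P2: Motivation <- Neighborhood -> SchoolQuality -> TestScore
  P3: Motivation <- Neighborhood -> TestScore
  P4: Motivation <- Tutoring -> ClassSize -> TestScore
  P5: Motivation <- Tutoring -> SchoolQuality <- Neighborhood -> TestScore
  P6: Motivation <- Tutoring -> SchoolQuality -> TestScore
Condition 1 (no descendant of Motivation in the set): holds — descendants of Motivation are {TestScore}; none are in {Neighborhood, Tutoring}.
Condition 2 (every backdoor path blocked by {Neighborhood, Tutoring}):
  P1: blocked at fork node Neighborhood ∈ conditioning set.
  P2: blocked at fork node Neighborhood ∈ conditioning set.
  P3: blocked at fork node Neighborhood ∈ conditioning set.
  P4: blocked at fork node Tutoring ∈ conditioning set.
  P5: blocked at fork node Tutoring ∈ conditioning set.
  P6: blocked at fork node Tutoring ∈ conditioning set.
{Neighborhood, Tutoring} satisfies the backdoor criterion.

Yes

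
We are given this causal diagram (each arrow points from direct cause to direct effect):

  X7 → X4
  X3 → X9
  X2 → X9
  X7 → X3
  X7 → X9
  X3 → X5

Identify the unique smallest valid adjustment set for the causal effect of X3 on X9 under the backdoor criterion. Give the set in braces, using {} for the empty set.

{X7}

Variables eligible for adjustment (non-descendants of X3, excluding X3 and X9): {X2, X4, X7}.
Backdoor paths from X3 to X9:
  P1: X3 <- X7 -> X9
The empty set is not sufficient: P1 (X3 <- X7 -> X9) has no collider blocking it and no conditioned non-collider, so it is open.
Try {X7}:
  P1: blocked at fork node X7 ∈ conditioning set.
{X7} contains no descendant of X3 and blocks every backdoor path.
No other singleton works — e.g. {X2} leaves P1 open — so {X7} is the unique smallest valid adjustment set.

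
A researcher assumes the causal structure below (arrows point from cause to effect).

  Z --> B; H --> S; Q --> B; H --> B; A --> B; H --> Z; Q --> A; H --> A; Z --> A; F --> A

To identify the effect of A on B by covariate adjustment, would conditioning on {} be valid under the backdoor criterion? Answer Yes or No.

No

Backdoor paths from A to B (paths whose first edge points into A):
  P1: A <- H -> Z -> B
  P2: A <- H -> B
  P3: A <- Q -> B
  P4: A <- Z <- H -> B
  P5: A <- Z -> B
Condition 1 (no descendant of A in the set): holds — descendants of A are {B}; none are in {}.
Condition 2 (every backdoor path blocked by {}):
  P1: open — no interior node is in the conditioning set.
  P2: open — no interior node is in the conditioning set.
  P3: open — no interior node is in the conditioning set.
  P4: open — no interior node is in the conditioning set.
  P5: open — no interior node is in the conditioning set.
{} does not satisfy the backdoor criterion.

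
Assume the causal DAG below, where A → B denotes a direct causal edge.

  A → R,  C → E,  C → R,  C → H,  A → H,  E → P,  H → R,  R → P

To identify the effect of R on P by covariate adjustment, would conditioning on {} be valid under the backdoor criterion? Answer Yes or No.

Backdoor paths from R to P (paths whose first edge points into R):
  P1: R <- A -> H <- C -> E -> P
  P2: R <- C -> E -> P
  P3: R <- H <- C -> E -> P
Condition 1 (no descendant of R in the set): holds — descendants of R are {P}; none are in {}.
Condition 2 (every backdoor path blocked by {}):
  P1: blocked at collider H (neither it nor any descendant is in the conditioning set).
  P2: open — no interior node is in the conditioning set.
  P3: open — no interior node is in the conditioning set.
{} does not satisfy the backdoor criterion.

No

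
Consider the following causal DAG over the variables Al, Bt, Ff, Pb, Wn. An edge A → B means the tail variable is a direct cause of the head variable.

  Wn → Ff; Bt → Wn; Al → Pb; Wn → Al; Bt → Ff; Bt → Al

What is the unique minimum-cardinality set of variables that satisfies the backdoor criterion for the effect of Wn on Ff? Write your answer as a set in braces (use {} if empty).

Variables eligible for adjustment (non-descendants of Wn, excluding Wn and Ff): {Bt}.
Backdoor paths from Wn to Ff:
  P1: Wn <- Bt -> Ff
The empty set is not sufficient: P1 (Wn <- Bt -> Ff) has no collider blocking it and no conditioned non-collider, so it is open.
Try {Bt}:
  P1: blocked at fork node Bt ∈ conditioning set.
{Bt} contains no descendant of Wn and blocks every backdoor path.
{Bt} is the unique smallest valid adjustment set.

{Bt}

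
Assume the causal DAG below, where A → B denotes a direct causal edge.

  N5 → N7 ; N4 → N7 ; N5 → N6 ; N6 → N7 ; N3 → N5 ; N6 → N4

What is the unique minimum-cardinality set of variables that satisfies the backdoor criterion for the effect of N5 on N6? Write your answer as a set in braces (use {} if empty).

{}

Variables eligible for adjustment (non-descendants of N5, excluding N5 and N6): {N3}.
Backdoor paths from N5 to N6:
  (none)
With no backdoor paths the empty set already satisfies the criterion, and it is trivially minimal.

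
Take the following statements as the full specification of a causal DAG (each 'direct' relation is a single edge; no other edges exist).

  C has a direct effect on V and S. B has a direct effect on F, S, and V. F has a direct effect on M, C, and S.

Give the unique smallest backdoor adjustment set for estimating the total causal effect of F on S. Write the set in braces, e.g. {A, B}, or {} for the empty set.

{B}

Variables eligible for adjustment (non-descendants of F, excluding F and S): {B}.
Backdoor paths from F to S:
  P1: F <- B -> V <- C -> S
  P2: F <- B -> S
The empty set is not sufficient: P2 (F <- B -> S) has no collider blocking it and no conditioned non-collider, so it is open.
Try {B}:
  P1: blocked at fork node B ∈ conditioning set.
  P2: blocked at fork node B ∈ conditioning set.
{B} contains no descendant of F and blocks every backdoor path.
{B} is the unique smallest valid adjustment set.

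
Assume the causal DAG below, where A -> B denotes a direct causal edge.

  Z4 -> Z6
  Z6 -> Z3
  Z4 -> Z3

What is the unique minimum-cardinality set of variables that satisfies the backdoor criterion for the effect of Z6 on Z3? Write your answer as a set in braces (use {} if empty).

Variables eligible for adjustment (non-descendants of Z6, excluding Z6 and Z3): {Z4}.
Backdoor paths from Z6 to Z3:
  P1: Z6 <- Z4 -> Z3
The empty set is not sufficient: P1 (Z6 <- Z4 -> Z3) has no collider blocking it and no conditioned non-collider, so it is open.
Try {Z4}:
  P1: blocked at fork node Z4 ∈ conditioning set.
{Z4} contains no descendant of Z6 and blocks every backdoor path.
{Z4} is the unique smallest valid adjustment set.

{Z4}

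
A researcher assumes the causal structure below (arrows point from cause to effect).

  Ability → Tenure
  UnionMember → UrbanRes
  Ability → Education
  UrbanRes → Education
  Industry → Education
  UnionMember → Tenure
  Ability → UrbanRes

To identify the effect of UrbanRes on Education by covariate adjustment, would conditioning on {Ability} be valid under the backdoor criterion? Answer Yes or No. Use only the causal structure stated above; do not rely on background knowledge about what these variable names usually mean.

Backdoor paths from UrbanRes to Education (paths whose first edge points into UrbanRes):
  P1: UrbanRes <- Ability -> Education
  P2: UrbanRes <- UnionMember -> Tenure <- Ability -> Education
Condition 1 (no descendant of UrbanRes in the set): holds — descendants of UrbanRes are {Education}; none are in {Ability}.
Condition 2 (every backdoor path blocked by {Ability}):
  P1: blocked at fork node Ability ∈ conditioning set.
  P2: blocked at collider Tenure (neither it nor any descendant is in the conditioning set).
{Ability} satisfies the backdoor criterion.

Yes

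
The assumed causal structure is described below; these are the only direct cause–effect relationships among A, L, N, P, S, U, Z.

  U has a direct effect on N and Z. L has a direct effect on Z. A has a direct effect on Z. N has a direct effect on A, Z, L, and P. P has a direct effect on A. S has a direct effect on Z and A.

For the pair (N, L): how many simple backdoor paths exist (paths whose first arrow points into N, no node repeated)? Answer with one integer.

1

A backdoor path from N to L is any simple undirected path whose first edge points into N (i.e. leaves N via a parent).
Parents of N: {U}.
Enumerating:
  P1: N <- U -> Z <- L
That exhausts the simple backdoor paths. Count: 1.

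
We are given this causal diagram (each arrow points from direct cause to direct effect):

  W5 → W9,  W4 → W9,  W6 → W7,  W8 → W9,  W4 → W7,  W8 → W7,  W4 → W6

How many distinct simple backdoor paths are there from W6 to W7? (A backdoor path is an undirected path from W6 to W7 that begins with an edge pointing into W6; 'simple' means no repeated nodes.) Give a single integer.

A backdoor path from W6 to W7 is any simple undirected path whose first edge points into W6 (i.e. leaves W6 via a parent).
Parents of W6: {W4}.
Enumerating:
  P1: W6 <- W4 -> W9 <- W8 -> W7
  P2: W6 <- W4 -> W7
That exhausts the simple backdoor paths. Count: 2.

2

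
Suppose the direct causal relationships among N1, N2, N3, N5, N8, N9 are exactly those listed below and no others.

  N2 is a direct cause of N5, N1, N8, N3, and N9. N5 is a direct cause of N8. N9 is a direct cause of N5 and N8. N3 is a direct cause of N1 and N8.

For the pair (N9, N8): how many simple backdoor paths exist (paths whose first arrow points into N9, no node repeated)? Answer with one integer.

4

A backdoor path from N9 to N8 is any simple undirected path whose first edge points into N9 (i.e. leaves N9 via a parent).
Parents of N9: {N2}.
Enumerating:
  P1: N9 <- N2 -> N5 -> N8
  P2: N9 <- N2 -> N3 -> N8
  P3: N9 <- N2 -> N8
  P4: N9 <- N2 -> N1 <- N3 -> N8
That exhausts the simple backdoor paths. Count: 4.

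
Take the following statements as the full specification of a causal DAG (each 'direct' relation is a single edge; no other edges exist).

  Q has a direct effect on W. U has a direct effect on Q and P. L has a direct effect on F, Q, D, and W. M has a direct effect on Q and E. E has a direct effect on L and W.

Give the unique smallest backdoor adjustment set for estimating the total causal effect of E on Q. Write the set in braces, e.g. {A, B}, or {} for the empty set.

{M}

Variables eligible for adjustment (non-descendants of E, excluding E and Q): {M, P, U}.
Backdoor paths from E to Q:
  P1: E <- M -> Q
The empty set is not sufficient: P1 (E <- M -> Q) has no collider blocking it and no conditioned non-collider, so it is open.
Try {M}:
  P1: blocked at fork node M ∈ conditioning set.
{M} contains no descendant of E and blocks every backdoor path.
No other singleton works — e.g. {U} leaves P1 open — so {M} is the unique smallest valid adjustment set.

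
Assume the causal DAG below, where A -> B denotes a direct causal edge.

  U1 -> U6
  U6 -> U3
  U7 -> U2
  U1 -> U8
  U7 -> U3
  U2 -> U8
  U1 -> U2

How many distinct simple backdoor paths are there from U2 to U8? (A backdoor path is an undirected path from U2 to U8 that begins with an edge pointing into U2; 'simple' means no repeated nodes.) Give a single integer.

A backdoor path from U2 to U8 is any simple undirected path whose first edge points into U2 (i.e. leaves U2 via a parent).
Parents of U2: {U1, U7}.
Enumerating:
  P1: U2 <- U1 -> U8
  P2: U2 <- U7 -> U3 <- U6 <- U1 -> U8
That exhausts the simple backdoor paths. Count: 2.

2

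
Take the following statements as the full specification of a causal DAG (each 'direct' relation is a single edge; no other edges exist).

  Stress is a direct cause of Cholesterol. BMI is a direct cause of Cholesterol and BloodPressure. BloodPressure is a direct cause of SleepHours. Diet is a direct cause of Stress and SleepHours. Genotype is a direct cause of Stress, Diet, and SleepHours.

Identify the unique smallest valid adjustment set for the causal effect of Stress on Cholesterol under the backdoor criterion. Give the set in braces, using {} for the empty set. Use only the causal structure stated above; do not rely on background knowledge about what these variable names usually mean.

Variables eligible for adjustment (non-descendants of Stress, excluding Stress and Cholesterol): {BMI, BloodPressure, Diet, Genotype, SleepHours}.
Backdoor paths from Stress to Cholesterol:
  P1: Stress <- Genotype -> Diet -> SleepHours <- BloodPressure <- BMI -> Cholesterol
  P2: Stress <- Genotype -> SleepHours <- BloodPressure <- BMI -> Cholesterol
  P3: Stress <- Diet <- Genotype -> SleepHours <- BloodPressure <- BMI -> Cholesterol
  P4: Stress <- Diet -> SleepHours <- BloodPressure <- BMI -> Cholesterol
Each backdoor path contains an unconditioned collider, so every path is already blocked with the empty conditioning set:
  P1: blocked at collider SleepHours (neither it nor any descendant is in the conditioning set).
  P2: blocked at collider SleepHours (neither it nor any descendant is in the conditioning set).
  P3: blocked at collider SleepHours (neither it nor any descendant is in the conditioning set).
  P4: blocked at collider SleepHours (neither it nor any descendant is in the conditioning set).
The empty set is therefore the unique smallest valid set.

{}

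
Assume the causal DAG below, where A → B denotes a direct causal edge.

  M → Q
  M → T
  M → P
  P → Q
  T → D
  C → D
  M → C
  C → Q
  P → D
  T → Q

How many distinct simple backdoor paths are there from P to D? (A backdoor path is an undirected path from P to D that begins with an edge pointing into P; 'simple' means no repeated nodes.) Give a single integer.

6

A backdoor path from P to D is any simple undirected path whose first edge points into P (i.e. leaves P via a parent).
Parents of P: {M}.
Enumerating:
  P1: P <- M -> T -> D
  P2: P <- M -> T -> Q <- C -> D
  P3: P <- M -> C -> D
  P4: P <- M -> C -> Q <- T -> D
  P5: P <- M -> Q <- T -> D
  P6: P <- M -> Q <- C -> D
That exhausts the simple backdoor paths. Count: 6.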